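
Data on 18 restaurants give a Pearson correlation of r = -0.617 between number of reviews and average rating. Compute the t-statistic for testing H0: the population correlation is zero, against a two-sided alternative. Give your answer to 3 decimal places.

1 − r² = 1 − 0.380689 = 0.619311;  √(1−r²) = 0.786963
√(n−2) = √16 = 4.000000
t = r·√(n−2)/√(1−r²) = -0.617 · 4.000000 / 0.786963 = -3.136

-3.136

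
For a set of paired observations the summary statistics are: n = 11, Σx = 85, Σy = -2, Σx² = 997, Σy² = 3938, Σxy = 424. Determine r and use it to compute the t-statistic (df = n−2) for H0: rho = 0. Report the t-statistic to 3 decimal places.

S_xy = nΣxy − ΣxΣy = 11·424 − 85·(-2) = 4664 − (-170) = 4834
S_xx = nΣx² − (Σx)² = 11·997 − 85² = 10967 − 7225 = 3742
S_yy = nΣy² − (Σy)² = 11·3938 − (-2)² = 43318 − 4 = 43314
r = S_xy / √(S_xx·S_yy) = 4834 / √(3742·43314) = 4834 / √162080988 = 4834 / 12731.1032 = 0.3797
t = r·√(n−2)/√(1−r²) = 0.3797·√9 / √(1−0.144172) = 1.139100 / 0.925110 = 1.231

1.231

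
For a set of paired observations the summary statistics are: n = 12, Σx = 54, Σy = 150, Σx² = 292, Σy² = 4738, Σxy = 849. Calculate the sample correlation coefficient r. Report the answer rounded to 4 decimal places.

0.4646

S_xy = nΣxy − ΣxΣy = 12·849 − 54·150 = 10188 − 8100 = 2088
S_xx = nΣx² − (Σx)² = 12·292 − 54² = 3504 − 2916 = 588
S_yy = nΣy² − (Σy)² = 12·4738 − 150² = 56856 − 22500 = 34356
r = S_xy / √(S_xx·S_yy) = 2088 / √(588·34356) = 2088 / √20201328 = 2088 / 4494.5887 = 0.4646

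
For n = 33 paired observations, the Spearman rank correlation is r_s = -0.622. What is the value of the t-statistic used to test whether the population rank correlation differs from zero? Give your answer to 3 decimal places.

t = r_s·√(n−2) / √(1−r_s²) with r_s = -0.622, n = 33
  = -0.622·√31 / √(1 − 0.386884)
  = -0.622·5.567764 / 0.783017
  = -3.463149 / 0.783017 = -4.423

-4.423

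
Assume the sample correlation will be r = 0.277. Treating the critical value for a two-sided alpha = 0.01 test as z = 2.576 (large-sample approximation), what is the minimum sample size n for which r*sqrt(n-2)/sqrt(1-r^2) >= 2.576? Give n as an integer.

82

r√(n−2)/√(1−r²) ≥ 2.576  ⇔  n−2 ≥ (2.576)²·(1−r²)/r²
(1−r²)/r² = (1−0.076729)/0.076729 = 12.0329
n ≥ 2 + 6.635776·12.0329 = 2 + 79.8476 = 81.8476
⌈81.8476⌉ = 82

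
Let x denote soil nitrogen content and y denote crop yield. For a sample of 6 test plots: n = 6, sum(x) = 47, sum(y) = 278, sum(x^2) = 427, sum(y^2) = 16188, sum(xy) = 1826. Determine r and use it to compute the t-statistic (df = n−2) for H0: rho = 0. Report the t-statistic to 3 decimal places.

S_xy = nΣxy − ΣxΣy = 6·1826 − 47·278 = 10956 − 13066 = -2110
S_xx = nΣx² − (Σx)² = 6·427 − 47² = 2562 − 2209 = 353
S_yy = nΣy² − (Σy)² = 6·16188 − 278² = 97128 − 77284 = 19844
r = S_xy / √(S_xx·S_yy) = -2110 / √(353·19844) = -2110 / √7004932 = -2110 / 2646.6832 = -0.7972
t = r·√(n−2)/√(1−r²) = -0.7972·√4 / √(1−0.635528) = -1.594400 / 0.603715 = -2.641

-2.641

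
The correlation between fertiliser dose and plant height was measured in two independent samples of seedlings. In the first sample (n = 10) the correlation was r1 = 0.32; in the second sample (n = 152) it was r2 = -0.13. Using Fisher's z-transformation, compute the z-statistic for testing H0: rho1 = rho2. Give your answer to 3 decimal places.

1.196

z1 = atanh(0.32) = 0.331647,  z2 = atanh(-0.13) = -0.130740
SE = √(1/(n1−3) + 1/(n2−3)) = √(1/7 + 1/149) = √(0.1428571 + 0.0067114) = √0.1495685 = 0.386741
z = (z1 − z2)/SE = (0.331647 − (-0.130740)) / 0.386741 = 0.462387 / 0.386741 = 1.196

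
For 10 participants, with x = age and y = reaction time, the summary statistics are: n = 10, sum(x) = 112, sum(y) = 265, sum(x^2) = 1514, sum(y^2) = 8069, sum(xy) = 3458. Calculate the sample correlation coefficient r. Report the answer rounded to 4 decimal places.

S_xy = nΣxy − ΣxΣy = 10·3458 − 112·265 = 34580 − 29680 = 4900
S_xx = nΣx² − (Σx)² = 10·1514 − 112² = 15140 − 12544 = 2596
S_yy = nΣy² − (Σy)² = 10·8069 − 265² = 80690 − 70225 = 10465
r = S_xy / √(S_xx·S_yy) = 4900 / √(2596·10465) = 4900 / √27167140 = 4900 / 5212.2107 = 0.9401

0.9401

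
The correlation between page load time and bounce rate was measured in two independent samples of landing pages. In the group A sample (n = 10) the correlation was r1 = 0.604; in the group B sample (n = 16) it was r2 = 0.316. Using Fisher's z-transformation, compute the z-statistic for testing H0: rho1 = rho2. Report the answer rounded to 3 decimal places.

z1 = atanh(0.604) = 0.699421,  z2 = atanh(0.316) = 0.327197
SE = √(1/(n1−3) + 1/(n2−3)) = √(1/7 + 1/13) = √(0.1428571 + 0.0769231) = √0.2197802 = 0.468807
z = (z1 − z2)/SE = (0.699421 − 0.327197) / 0.468807 = 0.372224 / 0.468807 = 0.794

0.794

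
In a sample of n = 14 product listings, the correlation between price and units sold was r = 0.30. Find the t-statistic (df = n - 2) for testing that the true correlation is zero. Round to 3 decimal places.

1 − r² = 1 − 0.0900 = 0.9100;  √(1−r²) = 0.953939
√(n−2) = √12 = 3.464102
t = r·√(n−2)/√(1−r²) = 0.30 · 3.464102 / 0.953939 = 1.089

1.089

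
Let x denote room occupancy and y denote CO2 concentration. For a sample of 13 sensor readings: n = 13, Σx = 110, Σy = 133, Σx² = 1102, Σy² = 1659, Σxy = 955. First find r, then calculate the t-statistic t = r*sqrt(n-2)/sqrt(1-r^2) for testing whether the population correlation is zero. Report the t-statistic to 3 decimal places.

-3.806

Numerator: nΣxy − (Σx)(Σy) = 13·955 − (110)(133) = -2215
Denominator: √[(nΣx²−(Σx)²)(nΣy²−(Σy)²)]
  nΣx²−(Σx)² = 13·1102 − 12100 = 2226;  nΣy²−(Σy)² = 13·1659 − 17689 = 3878
  √(2226·3878) = √8632428 = 2938.0994
r = -2215 / 2938.0994 = -0.7539
t = r·√(n−2)/√(1−r²) = -0.7539·√11 / √(1−0.568365) = -2.500403 / 0.656989 = -3.806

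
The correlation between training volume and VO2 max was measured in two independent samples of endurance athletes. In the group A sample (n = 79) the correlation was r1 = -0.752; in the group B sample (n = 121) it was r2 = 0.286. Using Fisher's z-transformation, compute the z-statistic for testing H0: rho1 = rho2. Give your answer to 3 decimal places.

-8.647

Fisher z-transforms: z1 = atanh(-0.752) = -0.977542, z2 = atanh(0.286) = 0.294204; difference d = -1.271746
Var(d) = 1/76 + 1/118 = 0.0131579 + 0.0084746 = 0.0216325
z = d/√Var(d) = -1.271746 / √0.0216325 = -1.271746 / 0.147080 = -8.647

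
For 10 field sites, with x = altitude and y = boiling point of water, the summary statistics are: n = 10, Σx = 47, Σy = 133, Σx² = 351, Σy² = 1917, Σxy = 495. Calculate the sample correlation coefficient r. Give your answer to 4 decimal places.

-0.9373

Numerator: nΣxy − (Σx)(Σy) = 10·495 − (47)(133) = -1301
Denominator: √[(nΣx²−(Σx)²)(nΣy²−(Σy)²)]
  nΣx²−(Σx)² = 10·351 − 2209 = 1301;  nΣy²−(Σy)² = 10·1917 − 17689 = 1481
  √(1301·1481) = √1926781 = 1388.0854
r = -1301 / 1388.0854 = -0.9373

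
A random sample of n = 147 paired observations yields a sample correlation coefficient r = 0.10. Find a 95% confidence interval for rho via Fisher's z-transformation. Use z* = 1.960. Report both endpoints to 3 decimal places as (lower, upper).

z_r = atanh(0.10) = 0.100335;  SE = 1/√(n−3) = 1/√144 = 0.083333
z-limits: 0.100335 ± 1.960·0.083333 = 0.100335 ± 0.163333 = [-0.062998, 0.263668]
ρ-limits: (tanh -0.062998, tanh 0.263668) = (-0.063, 0.258)

(-0.063, 0.258)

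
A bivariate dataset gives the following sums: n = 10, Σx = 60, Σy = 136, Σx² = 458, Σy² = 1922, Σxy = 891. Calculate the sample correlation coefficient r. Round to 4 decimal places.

Numerator: nΣxy − (Σx)(Σy) = 10·891 − (60)(136) = 750
Denominator: √[(nΣx²−(Σx)²)(nΣy²−(Σy)²)]
  nΣx²−(Σx)² = 10·458 − 3600 = 980;  nΣy²−(Σy)² = 10·1922 − 18496 = 724
  √(980·724) = √709520 = 842.3301
r = 750 / 842.3301 = 0.8904

0.8904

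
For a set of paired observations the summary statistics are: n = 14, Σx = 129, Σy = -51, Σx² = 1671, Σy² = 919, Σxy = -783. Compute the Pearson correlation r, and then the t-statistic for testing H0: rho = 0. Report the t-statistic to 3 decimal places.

-2.145

S_xy = nΣxy − ΣxΣy = 14·(-783) − 129·(-51) = -10962 − (-6579) = -4383
S_xx = nΣx² − (Σx)² = 14·1671 − 129² = 23394 − 16641 = 6753
S_yy = nΣy² − (Σy)² = 14·919 − (-51)² = 12866 − 2601 = 10265
r = S_xy / √(S_xx·S_yy) = -4383 / √(6753·10265) = -4383 / √69319545 = -4383 / 8325.8360 = -0.5264
t = r·√(n−2)/√(1−r²) = -0.5264·√12 / √(1−0.277097) = -1.823503 / 0.850237 = -2.145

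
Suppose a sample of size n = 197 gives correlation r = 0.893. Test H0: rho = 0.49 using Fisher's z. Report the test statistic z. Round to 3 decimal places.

12.542

Fisher z: atanh(0.893) = 1.436545, atanh(0.49) = 0.536060
z = (z_r − z_0)·√(n−3) = (1.436545 − 0.536060)·√194 = 0.900485 · 13.928388 = 12.542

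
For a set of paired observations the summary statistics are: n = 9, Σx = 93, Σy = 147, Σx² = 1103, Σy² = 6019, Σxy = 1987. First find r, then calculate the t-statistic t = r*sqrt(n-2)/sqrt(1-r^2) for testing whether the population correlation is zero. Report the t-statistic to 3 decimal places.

2.281

Numerator: nΣxy − (Σx)(Σy) = 9·1987 − (93)(147) = 4212
Denominator: √[(nΣx²−(Σx)²)(nΣy²−(Σy)²)]
  nΣx²−(Σx)² = 9·1103 − 8649 = 1278;  nΣy²−(Σy)² = 9·6019 − 21609 = 32562
  √(1278·32562) = √41614236 = 6450.9097
r = 4212 / 6450.9097 = 0.6529
t = r·√(n−2)/√(1−r²) = 0.6529·√7 / √(1−0.426278) = 1.727411 / 0.757444 = 2.281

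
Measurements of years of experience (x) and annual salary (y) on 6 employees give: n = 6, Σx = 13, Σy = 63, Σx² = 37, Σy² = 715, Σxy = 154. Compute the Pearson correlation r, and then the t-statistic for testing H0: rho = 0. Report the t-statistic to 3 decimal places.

2.714

Numerator: nΣxy − (Σx)(Σy) = 6·154 − (13)(63) = 105
Denominator: √[(nΣx²−(Σx)²)(nΣy²−(Σy)²)]
  nΣx²−(Σx)² = 6·37 − 169 = 53;  nΣy²−(Σy)² = 6·715 − 3969 = 321
  √(53·321) = √17013 = 130.4339
r = 105 / 130.4339 = 0.8050
t = r·√(n−2)/√(1−r²) = 0.8050·√4 / √(1−0.648025) = 1.610000 / 0.593275 = 2.714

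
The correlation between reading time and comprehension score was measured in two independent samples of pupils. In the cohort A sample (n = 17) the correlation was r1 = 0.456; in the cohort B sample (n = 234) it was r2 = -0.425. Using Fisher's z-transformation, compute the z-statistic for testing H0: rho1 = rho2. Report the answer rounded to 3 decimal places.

3.437

z1 = atanh(0.456) = 0.492249,  z2 = atanh(-0.425) = -0.453779
SE = √(1/(n1−3) + 1/(n2−3)) = √(1/14 + 1/231) = √(0.0714286 + 0.0043290) = √0.0757576 = 0.275241
z = (z1 − z2)/SE = (0.492249 − (-0.453779)) / 0.275241 = 0.946028 / 0.275241 = 3.437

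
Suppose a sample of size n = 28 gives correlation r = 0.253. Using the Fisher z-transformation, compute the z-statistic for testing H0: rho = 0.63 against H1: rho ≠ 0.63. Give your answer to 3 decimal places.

-2.414

z_r = atanh(0.253) = 0.258615,  z_0 = atanh(0.63) = 0.741416
SE = 1/√(n−3) = 1/√25 = 0.200000
z = (z_r − z_0)/SE = (0.258615 − 0.741416) / 0.200000 = -0.482801 / 0.200000 = -2.414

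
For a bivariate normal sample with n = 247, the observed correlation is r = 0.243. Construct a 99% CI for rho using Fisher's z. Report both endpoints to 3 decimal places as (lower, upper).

(0.083, 0.391)

Fisher z: z_r = atanh(r) = ½·ln((1+0.243)/(1−0.243)) = 0.247960
SE(z) = 1/√(n−3) = 1/√244 = 0.064018
99% ⇒ z* = 2.576; margin = 2.576·0.064018 = 0.164910
CI on z-scale: (0.083050, 0.412870)
Back-transform: tanh(0.083050) = 0.082860, tanh(0.412870) = 0.390907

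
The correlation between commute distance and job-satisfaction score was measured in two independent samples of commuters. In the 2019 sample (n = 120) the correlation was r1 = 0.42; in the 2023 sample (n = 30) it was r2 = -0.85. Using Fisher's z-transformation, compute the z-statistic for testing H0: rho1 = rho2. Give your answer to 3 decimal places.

z1 = atanh(0.42) = 0.447692,  z2 = atanh(-0.85) = -1.256153
SE = √(1/(n1−3) + 1/(n2−3)) = √(1/117 + 1/27) = √(0.0085470 + 0.0370370) = √0.0455840 = 0.213504
z = (z1 − z2)/SE = (0.447692 − (-1.256153)) / 0.213504 = 1.703845 / 0.213504 = 7.980

7.980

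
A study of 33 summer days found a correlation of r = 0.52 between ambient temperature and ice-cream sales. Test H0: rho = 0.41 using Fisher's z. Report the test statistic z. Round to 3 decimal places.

Fisher z: atanh(0.52) = 0.576340, atanh(0.41) = 0.435611
z = (z_r − z_0)·√(n−3) = (0.576340 − 0.435611)·√30 = 0.140729 · 5.477226 = 0.771

0.771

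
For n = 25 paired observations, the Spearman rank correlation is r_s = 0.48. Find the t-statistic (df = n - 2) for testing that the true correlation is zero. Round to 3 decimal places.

2.624

t = r_s·√(n−2) / √(1−r_s²) with r_s = 0.48, n = 25
  = 0.48·√23 / √(1 − 0.2304)
  = 0.48·4.795832 / 0.877268
  = 2.301999 / 0.877268 = 2.624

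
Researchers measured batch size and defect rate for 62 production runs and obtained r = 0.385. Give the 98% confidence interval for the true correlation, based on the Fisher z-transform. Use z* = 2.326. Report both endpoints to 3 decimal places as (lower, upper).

z_r = atanh(0.385) = 0.405917;  SE = 1/√(n−3) = 1/√59 = 0.130189
z-limits: 0.405917 ± 2.326·0.130189 = 0.405917 ± 0.302820 = [0.103097, 0.708737]
ρ-limits: (tanh 0.103097, tanh 0.708737) = (0.103, 0.610)

(0.103, 0.610)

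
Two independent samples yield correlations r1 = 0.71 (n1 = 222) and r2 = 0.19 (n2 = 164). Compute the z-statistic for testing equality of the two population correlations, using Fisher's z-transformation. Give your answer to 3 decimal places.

6.693

z1 = atanh(0.71) = 0.887184,  z2 = atanh(0.19) = 0.192337
SE = √(1/(n1−3) + 1/(n2−3)) = √(1/219 + 1/161) = √(0.0045662 + 0.0062112) = √0.0107774 = 0.103814
z = (z1 − z2)/SE = (0.887184 − 0.192337) / 0.103814 = 0.694847 / 0.103814 = 6.693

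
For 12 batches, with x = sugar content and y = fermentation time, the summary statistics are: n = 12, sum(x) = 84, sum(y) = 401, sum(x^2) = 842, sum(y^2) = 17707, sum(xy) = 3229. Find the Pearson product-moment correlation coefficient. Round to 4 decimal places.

0.4035

Numerator: nΣxy − (Σx)(Σy) = 12·3229 − (84)(401) = 5064
Denominator: √[(nΣx²−(Σx)²)(nΣy²−(Σy)²)]
  nΣx²−(Σx)² = 12·842 − 7056 = 3048;  nΣy²−(Σy)² = 12·17707 − 160801 = 51683
  √(3048·51683) = √157529784 = 12551.0870
r = 5064 / 12551.0870 = 0.4035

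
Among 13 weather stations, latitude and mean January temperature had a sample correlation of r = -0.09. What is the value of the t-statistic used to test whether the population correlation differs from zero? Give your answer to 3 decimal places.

t = r·√(n−2) / √(1−r²) with r = -0.09, n = 13
  = -0.09·√11 / √(1 − 0.0081)
  = -0.09·3.316625 / 0.995942
  = -0.298496 / 0.995942 = -0.300

-0.300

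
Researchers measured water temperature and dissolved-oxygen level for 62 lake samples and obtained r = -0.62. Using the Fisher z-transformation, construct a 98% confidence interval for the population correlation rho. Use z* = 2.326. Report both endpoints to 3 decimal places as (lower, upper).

Fisher z: z_r = atanh(r) = ½·ln((1+(-0.62))/(1−(-0.62))) = -0.725005
SE(z) = 1/√(n−3) = 1/√59 = 0.130189
98% ⇒ z* = 2.326; margin = 2.326·0.130189 = 0.302820
CI on z-scale: (-1.027825, -0.422185)
Back-transform: tanh(-1.027825) = -0.773035, tanh(-0.422185) = -0.398770

(-0.773, -0.399)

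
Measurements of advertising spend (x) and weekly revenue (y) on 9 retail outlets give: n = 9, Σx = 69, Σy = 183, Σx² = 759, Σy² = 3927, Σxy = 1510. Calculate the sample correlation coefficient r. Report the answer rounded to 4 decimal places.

S_xy = nΣxy − ΣxΣy = 9·1510 − 69·183 = 13590 − 12627 = 963
S_xx = nΣx² − (Σx)² = 9·759 − 69² = 6831 − 4761 = 2070
S_yy = nΣy² − (Σy)² = 9·3927 − 183² = 35343 − 33489 = 1854
r = S_xy / √(S_xx·S_yy) = 963 / √(2070·1854) = 963 / √3837780 = 963 / 1959.0253 = 0.4916

0.4916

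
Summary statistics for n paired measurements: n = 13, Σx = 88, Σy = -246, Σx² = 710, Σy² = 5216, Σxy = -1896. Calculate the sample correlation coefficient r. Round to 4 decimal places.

S_xy = nΣxy − ΣxΣy = 13·(-1896) − 88·(-246) = -24648 − (-21648) = -3000
S_xx = nΣx² − (Σx)² = 13·710 − 88² = 9230 − 7744 = 1486
S_yy = nΣy² − (Σy)² = 13·5216 − (-246)² = 67808 − 60516 = 7292
r = S_xy / √(S_xx·S_yy) = -3000 / √(1486·7292) = -3000 / √10835912 = -3000 / 3291.7946 = -0.9114

-0.9114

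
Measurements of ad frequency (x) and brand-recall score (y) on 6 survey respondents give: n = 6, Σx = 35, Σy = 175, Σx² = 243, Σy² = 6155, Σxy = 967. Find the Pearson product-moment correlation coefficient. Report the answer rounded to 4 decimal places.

Numerator: nΣxy − (Σx)(Σy) = 6·967 − (35)(175) = -323
Denominator: √[(nΣx²−(Σx)²)(nΣy²−(Σy)²)]
  nΣx²−(Σx)² = 6·243 − 1225 = 233;  nΣy²−(Σy)² = 6·6155 − 30625 = 6305
  √(233·6305) = √1469065 = 1212.0499
r = -323 / 1212.0499 = -0.2665

-0.2665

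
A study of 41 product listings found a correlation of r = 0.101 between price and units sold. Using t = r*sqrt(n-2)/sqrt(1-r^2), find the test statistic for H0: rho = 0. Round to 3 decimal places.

0.634

t = r·√(n−2) / √(1−r²) with r = 0.101, n = 41
  = 0.101·√39 / √(1 − 0.010201)
  = 0.101·6.244998 / 0.994886
  = 0.630745 / 0.994886 = 0.634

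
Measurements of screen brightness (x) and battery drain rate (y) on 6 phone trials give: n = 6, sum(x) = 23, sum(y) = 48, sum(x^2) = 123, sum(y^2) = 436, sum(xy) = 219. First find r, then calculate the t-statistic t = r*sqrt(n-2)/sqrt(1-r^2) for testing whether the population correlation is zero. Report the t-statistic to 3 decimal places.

2.891

S_xy = nΣxy − ΣxΣy = 6·219 − 23·48 = 1314 − 1104 = 210
S_xx = nΣx² − (Σx)² = 6·123 − 23² = 738 − 529 = 209
S_yy = nΣy² − (Σy)² = 6·436 − 48² = 2616 − 2304 = 312
r = S_xy / √(S_xx·S_yy) = 210 / √(209·312) = 210 / √65208 = 210 / 255.3586 = 0.8224
t = r·√(n−2)/√(1−r²) = 0.8224·√4 / √(1−0.676342) = 1.644800 / 0.568909 = 2.891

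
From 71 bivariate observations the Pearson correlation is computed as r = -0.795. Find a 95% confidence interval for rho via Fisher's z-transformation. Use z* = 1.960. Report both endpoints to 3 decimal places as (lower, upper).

Fisher z: z_r = atanh(r) = ½·ln((1+(-0.795))/(1−(-0.795))) = -1.084875
SE(z) = 1/√(n−3) = 1/√68 = 0.121268
95% ⇒ z* = 1.960; margin = 1.960·0.121268 = 0.237685
CI on z-scale: (-1.322560, -0.847190)
Back-transform: tanh(-1.322560) = -0.867419, tanh(-0.847190) = -0.689599

(-0.867, -0.690)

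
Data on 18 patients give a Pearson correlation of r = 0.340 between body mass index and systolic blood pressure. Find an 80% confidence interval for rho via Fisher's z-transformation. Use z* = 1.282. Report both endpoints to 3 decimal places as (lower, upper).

Fisher z: z_r = atanh(r) = ½·ln((1+0.340)/(1−0.340)) = 0.354093
SE(z) = 1/√(n−3) = 1/√15 = 0.258199
80% ⇒ z* = 1.282; margin = 1.282·0.258199 = 0.331011
CI on z-scale: (0.023082, 0.685104)
Back-transform: tanh(0.023082) = 0.023078, tanh(0.685104) = 0.594828

(0.023, 0.595)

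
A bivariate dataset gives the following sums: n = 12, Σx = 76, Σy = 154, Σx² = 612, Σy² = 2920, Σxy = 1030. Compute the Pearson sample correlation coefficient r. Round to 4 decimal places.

0.1557

Numerator: nΣxy − (Σx)(Σy) = 12·1030 − (76)(154) = 656
Denominator: √[(nΣx²−(Σx)²)(nΣy²−(Σy)²)]
  nΣx²−(Σx)² = 12·612 − 5776 = 1568;  nΣy²−(Σy)² = 12·2920 − 23716 = 11324
  √(1568·11324) = √17756032 = 4213.7907
r = 656 / 4213.7907 = 0.1557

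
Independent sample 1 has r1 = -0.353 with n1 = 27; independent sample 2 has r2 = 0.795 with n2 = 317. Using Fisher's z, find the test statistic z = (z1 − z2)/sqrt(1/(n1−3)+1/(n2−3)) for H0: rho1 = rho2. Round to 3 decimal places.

-6.864

Fisher z-transforms: z1 = atanh(-0.353) = -0.368867, z2 = atanh(0.795) = 1.084875; difference d = -1.453742
Var(d) = 1/24 + 1/314 = 0.0416667 + 0.0031847 = 0.0448514
z = d/√Var(d) = -1.453742 / √0.0448514 = -1.453742 / 0.211781 = -6.864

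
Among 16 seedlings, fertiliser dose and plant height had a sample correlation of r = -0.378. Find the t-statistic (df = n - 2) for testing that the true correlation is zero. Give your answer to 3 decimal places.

-1.528

1 − r² = 1 − 0.142884 = 0.857116;  √(1−r²) = 0.925806
√(n−2) = √14 = 3.741657
t = r·√(n−2)/√(1−r²) = -0.378 · 3.741657 / 0.925806 = -1.528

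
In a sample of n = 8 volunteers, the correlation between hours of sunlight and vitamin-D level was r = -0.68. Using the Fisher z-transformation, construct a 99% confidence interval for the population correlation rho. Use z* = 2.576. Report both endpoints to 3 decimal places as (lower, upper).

z_r = atanh(-0.68) = -0.829114;  SE = 1/√(n−3) = 1/√5 = 0.447214
z-limits: -0.829114 ± 2.576·0.447214 = -0.829114 ± 1.152023 = [-1.981137, 0.322909]
ρ-limits: (tanh -1.981137, tanh 0.322909) = (-0.963, 0.312)

(-0.963, 0.312)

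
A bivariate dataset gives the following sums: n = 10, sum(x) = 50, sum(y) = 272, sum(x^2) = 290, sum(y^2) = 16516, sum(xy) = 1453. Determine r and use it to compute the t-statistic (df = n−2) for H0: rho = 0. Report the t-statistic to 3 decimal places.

Numerator: nΣxy − (Σx)(Σy) = 10·1453 − (50)(272) = 930
Denominator: √[(nΣx²−(Σx)²)(nΣy²−(Σy)²)]
  nΣx²−(Σx)² = 10·290 − 2500 = 400;  nΣy²−(Σy)² = 10·16516 − 73984 = 91176
  √(400·91176) = √36470400 = 6039.0728
r = 930 / 6039.0728 = 0.1540
t = r·√(n−2)/√(1−r²) = 0.1540·√8 / √(1−0.023716) = 0.435578 / 0.988071 = 0.441

0.441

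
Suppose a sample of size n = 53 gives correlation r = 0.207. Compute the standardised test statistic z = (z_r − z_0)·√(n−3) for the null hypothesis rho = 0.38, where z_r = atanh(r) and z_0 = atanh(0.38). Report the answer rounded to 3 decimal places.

Fisher z: atanh(0.207) = 0.210035, atanh(0.38) = 0.400060
z = (z_r − z_0)·√(n−3) = (0.210035 − 0.400060)·√50 = -0.190025 · 7.071068 = -1.344

-1.344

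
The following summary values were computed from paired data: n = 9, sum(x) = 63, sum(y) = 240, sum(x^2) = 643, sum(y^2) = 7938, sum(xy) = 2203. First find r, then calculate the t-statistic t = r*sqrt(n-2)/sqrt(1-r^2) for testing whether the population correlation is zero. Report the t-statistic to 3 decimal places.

S_xy = nΣxy − ΣxΣy = 9·2203 − 63·240 = 19827 − 15120 = 4707
S_xx = nΣx² − (Σx)² = 9·643 − 63² = 5787 − 3969 = 1818
S_yy = nΣy² − (Σy)² = 9·7938 − 240² = 71442 − 57600 = 13842
r = S_xy / √(S_xx·S_yy) = 4707 / √(1818·13842) = 4707 / √25164756 = 4707 / 5016.4485 = 0.9383
t = r·√(n−2)/√(1−r²) = 0.9383·√7 / √(1−0.880407) = 2.482508 / 0.345822 = 7.179

7.179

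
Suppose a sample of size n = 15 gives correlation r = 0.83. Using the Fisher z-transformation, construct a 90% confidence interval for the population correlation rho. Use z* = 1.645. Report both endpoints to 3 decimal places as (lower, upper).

(0.613, 0.931)

Fisher z: z_r = atanh(r) = ½·ln((1+0.83)/(1−0.83)) = 1.188136
SE(z) = 1/√(n−3) = 1/√12 = 0.288675
90% ⇒ z* = 1.645; margin = 1.645·0.288675 = 0.474870
CI on z-scale: (0.713266, 1.663006)
Back-transform: tanh(0.713266) = 0.612721, tanh(1.663006) = 0.930621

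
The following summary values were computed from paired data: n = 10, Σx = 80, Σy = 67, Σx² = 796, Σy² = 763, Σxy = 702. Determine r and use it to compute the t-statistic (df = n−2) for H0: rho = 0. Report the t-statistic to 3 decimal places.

S_xy = nΣxy − ΣxΣy = 10·702 − 80·67 = 7020 − 5360 = 1660
S_xx = nΣx² − (Σx)² = 10·796 − 80² = 7960 − 6400 = 1560
S_yy = nΣy² − (Σy)² = 10·763 − 67² = 7630 − 4489 = 3141
r = S_xy / √(S_xx·S_yy) = 1660 / √(1560·3141) = 1660 / √4899960 = 1660 / 2213.5853 = 0.7499
t = r·√(n−2)/√(1−r²) = 0.7499·√8 / √(1−0.562350) = 2.121038 / 0.661551 = 3.206

3.206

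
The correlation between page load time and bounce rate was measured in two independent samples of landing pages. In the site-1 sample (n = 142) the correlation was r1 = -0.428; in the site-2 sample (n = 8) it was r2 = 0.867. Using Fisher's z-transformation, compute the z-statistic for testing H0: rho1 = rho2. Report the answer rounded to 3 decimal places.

-3.907

Fisher z-transforms: z1 = atanh(-0.428) = -0.457446, z2 = atanh(0.867) = 1.320870; difference d = -1.778316
Var(d) = 1/139 + 1/5 = 0.0071942 + 0.2000000 = 0.2071942
z = d/√Var(d) = -1.778316 / √0.2071942 = -1.778316 / 0.455186 = -3.907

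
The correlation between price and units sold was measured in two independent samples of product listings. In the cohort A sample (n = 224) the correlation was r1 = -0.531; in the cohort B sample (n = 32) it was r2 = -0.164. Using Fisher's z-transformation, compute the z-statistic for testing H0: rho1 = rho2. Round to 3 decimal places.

-2.157

Fisher z-transforms: z1 = atanh(-0.531) = -0.591537, z2 = atanh(-0.164) = -0.165495; difference d = -0.426042
Var(d) = 1/221 + 1/29 = 0.0045249 + 0.0344828 = 0.0390077
z = d/√Var(d) = -0.426042 / √0.0390077 = -0.426042 / 0.197504 = -2.157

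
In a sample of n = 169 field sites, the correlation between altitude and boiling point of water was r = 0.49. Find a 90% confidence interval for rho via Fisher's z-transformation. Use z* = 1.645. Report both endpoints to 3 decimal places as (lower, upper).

Fisher z: z_r = atanh(r) = ½·ln((1+0.49)/(1−0.49)) = 0.536060
SE(z) = 1/√(n−3) = 1/√166 = 0.077615
90% ⇒ z* = 1.645; margin = 1.645·0.077615 = 0.127677
CI on z-scale: (0.408383, 0.663737)
Back-transform: tanh(0.408383) = 0.387099, tanh(0.663737) = 0.580845

(0.387, 0.581)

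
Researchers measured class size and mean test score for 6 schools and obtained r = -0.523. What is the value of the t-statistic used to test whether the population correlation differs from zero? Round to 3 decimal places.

t = r·√(n−2) / √(1−r²) with r = -0.523, n = 6
  = -0.523·√4 / √(1 − 0.273529)
  = -0.523·2.000000 / 0.852333
  = -1.046000 / 0.852333 = -1.227

-1.227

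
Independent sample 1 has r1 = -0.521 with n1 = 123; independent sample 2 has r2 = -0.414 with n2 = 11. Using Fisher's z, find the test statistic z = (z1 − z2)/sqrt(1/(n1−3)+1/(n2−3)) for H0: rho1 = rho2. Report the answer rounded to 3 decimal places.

Fisher z-transforms: z1 = atanh(-0.521) = -0.577711, z2 = atanh(-0.414) = -0.440429; difference d = -0.137282
Var(d) = 1/120 + 1/8 = 0.0083333 + 0.1250000 = 0.1333333
z = d/√Var(d) = -0.137282 / √0.1333333 = -0.137282 / 0.365148 = -0.376

-0.376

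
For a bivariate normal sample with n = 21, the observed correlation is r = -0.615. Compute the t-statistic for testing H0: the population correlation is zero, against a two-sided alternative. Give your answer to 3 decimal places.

t = r·√(n−2) / √(1−r²) with r = -0.615, n = 21
  = -0.615·√19 / √(1 − 0.378225)
  = -0.615·4.358899 / 0.788527
  = -2.680723 / 0.788527 = -3.400

-3.400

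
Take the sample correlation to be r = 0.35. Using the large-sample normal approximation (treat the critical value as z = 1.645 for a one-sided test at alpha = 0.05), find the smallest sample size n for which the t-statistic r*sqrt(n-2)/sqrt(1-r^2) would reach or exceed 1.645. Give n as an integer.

r√(n−2)/√(1−r²) ≥ 1.645  ⇔  n−2 ≥ (1.645)²·(1−r²)/r²
(1−r²)/r² = (1−0.1225)/0.1225 = 7.1633
n ≥ 2 + 2.706025·7.1633 = 2 + 19.3841 = 21.3841
⌈21.3841⌉ = 22

22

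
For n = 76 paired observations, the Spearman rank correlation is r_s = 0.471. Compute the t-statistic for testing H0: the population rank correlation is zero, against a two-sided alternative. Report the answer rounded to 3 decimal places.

1 − r_s² = 1 − 0.221841 = 0.778159;  √(1−r_s²) = 0.882133
√(n−2) = √74 = 8.602325
t = r_s·√(n−2)/√(1−r_s²) = 0.471 · 8.602325 / 0.882133 = 4.593

4.593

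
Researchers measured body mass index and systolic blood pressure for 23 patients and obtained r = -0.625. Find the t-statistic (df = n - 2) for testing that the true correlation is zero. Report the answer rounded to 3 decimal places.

1 − r² = 1 − 0.390625 = 0.609375;  √(1−r²) = 0.780625
√(n−2) = √21 = 4.582576
t = r·√(n−2)/√(1−r²) = -0.625 · 4.582576 / 0.780625 = -3.669

-3.669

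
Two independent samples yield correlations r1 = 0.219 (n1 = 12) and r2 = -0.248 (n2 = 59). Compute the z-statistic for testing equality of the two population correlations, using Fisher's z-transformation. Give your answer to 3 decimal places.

1.325

Fisher z-transforms: z1 = atanh(0.219) = 0.222605, z2 = atanh(-0.248) = -0.253281; difference d = 0.475886
Var(d) = 1/9 + 1/56 = 0.1111111 + 0.0178571 = 0.1289682
z = d/√Var(d) = 0.475886 / √0.1289682 = 0.475886 / 0.359121 = 1.325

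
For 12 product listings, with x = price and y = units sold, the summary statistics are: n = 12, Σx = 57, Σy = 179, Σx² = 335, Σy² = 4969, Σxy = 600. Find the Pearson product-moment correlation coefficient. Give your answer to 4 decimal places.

Numerator: nΣxy − (Σx)(Σy) = 12·600 − (57)(179) = -3003
Denominator: √[(nΣx²−(Σx)²)(nΣy²−(Σy)²)]
  nΣx²−(Σx)² = 12·335 − 3249 = 771;  nΣy²−(Σy)² = 12·4969 − 32041 = 27587
  √(771·27587) = √21269577 = 4611.8952
r = -3003 / 4611.8952 = -0.6511

-0.6511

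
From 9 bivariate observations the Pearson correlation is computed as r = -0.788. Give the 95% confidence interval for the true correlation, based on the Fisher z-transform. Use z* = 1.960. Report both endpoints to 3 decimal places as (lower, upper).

Fisher z: z_r = atanh(r) = ½·ln((1+(-0.788))/(1−(-0.788))) = -1.066133
SE(z) = 1/√(n−3) = 1/√6 = 0.408248
95% ⇒ z* = 1.960; margin = 1.960·0.408248 = 0.800166
CI on z-scale: (-1.866299, -0.265967)
Back-transform: tanh(-1.866299) = -0.953257, tanh(-0.265967) = -0.259868

(-0.953, -0.260)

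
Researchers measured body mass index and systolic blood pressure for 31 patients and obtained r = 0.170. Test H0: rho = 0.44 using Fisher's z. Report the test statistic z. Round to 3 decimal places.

z_r = atanh(0.170) = 0.171667,  z_0 = atanh(0.44) = 0.472231
SE = 1/√(n−3) = 1/√28 = 0.188982
z = (z_r − z_0)/SE = (0.171667 − 0.472231) / 0.188982 = -0.300564 / 0.188982 = -1.590

-1.590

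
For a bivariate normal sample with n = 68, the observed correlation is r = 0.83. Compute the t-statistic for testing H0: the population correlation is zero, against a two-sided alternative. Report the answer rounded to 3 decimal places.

12.089

t = r·√(n−2) / √(1−r²) with r = 0.83, n = 68
  = 0.83·√66 / √(1 − 0.6889)
  = 0.83·8.124038 / 0.557763
  = 6.742952 / 0.557763 = 12.089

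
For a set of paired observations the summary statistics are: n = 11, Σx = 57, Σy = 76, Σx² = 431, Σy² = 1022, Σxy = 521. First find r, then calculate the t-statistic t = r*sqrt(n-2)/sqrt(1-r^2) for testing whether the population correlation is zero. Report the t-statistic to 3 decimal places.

S_xy = nΣxy − ΣxΣy = 11·521 − 57·76 = 5731 − 4332 = 1399
S_xx = nΣx² − (Σx)² = 11·431 − 57² = 4741 − 3249 = 1492
S_yy = nΣy² − (Σy)² = 11·1022 − 76² = 11242 − 5776 = 5466
r = S_xy / √(S_xx·S_yy) = 1399 / √(1492·5466) = 1399 / √8155272 = 1399 / 2855.7437 = 0.4899
t = r·√(n−2)/√(1−r²) = 0.4899·√9 / √(1−0.240002) = 1.469700 / 0.871779 = 1.686

1.686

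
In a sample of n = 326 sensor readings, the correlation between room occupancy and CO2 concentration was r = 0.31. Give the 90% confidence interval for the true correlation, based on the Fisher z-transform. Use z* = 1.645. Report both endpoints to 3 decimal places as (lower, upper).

Fisher z: z_r = atanh(r) = ½·ln((1+0.31)/(1−0.31)) = 0.320545
SE(z) = 1/√(n−3) = 1/√323 = 0.055641
90% ⇒ z* = 1.645; margin = 1.645·0.055641 = 0.091529
CI on z-scale: (0.229016, 0.412074)
Back-transform: tanh(0.229016) = 0.225094, tanh(0.412074) = 0.390232

(0.225, 0.390)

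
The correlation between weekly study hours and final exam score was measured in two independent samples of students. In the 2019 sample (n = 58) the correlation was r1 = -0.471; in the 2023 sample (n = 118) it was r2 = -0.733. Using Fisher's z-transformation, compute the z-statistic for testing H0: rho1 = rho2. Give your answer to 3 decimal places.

2.585

Fisher z-transforms: z1 = atanh(-0.471) = -0.511355, z2 = atanh(-0.733) = -0.935180; difference d = 0.423825
Var(d) = 1/55 + 1/115 = 0.0181818 + 0.0086957 = 0.0268775
z = d/√Var(d) = 0.423825 / √0.0268775 = 0.423825 / 0.163944 = 2.585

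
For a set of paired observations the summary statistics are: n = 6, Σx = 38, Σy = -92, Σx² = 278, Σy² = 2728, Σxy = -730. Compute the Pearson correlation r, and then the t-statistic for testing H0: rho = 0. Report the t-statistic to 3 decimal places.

Numerator: nΣxy − (Σx)(Σy) = 6·(-730) − (38)(-92) = -884
Denominator: √[(nΣx²−(Σx)²)(nΣy²−(Σy)²)]
  nΣx²−(Σx)² = 6·278 − 1444 = 224;  nΣy²−(Σy)² = 6·2728 − 8464 = 7904
  √(224·7904) = √1770496 = 1330.5999
r = -884 / 1330.5999 = -0.6644
t = r·√(n−2)/√(1−r²) = -0.6644·√4 / √(1−0.441427) = -1.328800 / 0.747377 = -1.778

-1.778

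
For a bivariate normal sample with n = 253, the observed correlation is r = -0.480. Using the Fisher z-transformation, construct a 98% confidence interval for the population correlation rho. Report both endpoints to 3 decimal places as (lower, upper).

Fisher z: z_r = atanh(r) = ½·ln((1+(-0.480))/(1−(-0.480))) = -0.522984
SE(z) = 1/√(n−3) = 1/√250 = 0.063246
98% ⇒ z* = 2.326; margin = 2.326·0.063246 = 0.147110
CI on z-scale: (-0.670094, -0.375874)
Back-transform: tanh(-0.670094) = -0.585042, tanh(-0.375874) = -0.359119

(-0.585, -0.359)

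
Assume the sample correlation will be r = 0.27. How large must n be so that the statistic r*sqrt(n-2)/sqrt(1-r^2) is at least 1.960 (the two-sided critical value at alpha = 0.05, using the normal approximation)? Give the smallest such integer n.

Need r·√(n−2)/√(1−r²) ≥ 1.960
√(n−2) ≥ 1.960·√(1−0.0729) / 0.27 = 1.960·0.962860 / 0.27 = 6.9897
n−2 ≥ 48.8559  ⇒  n ≥ 50.8559
Smallest integer n = 51

51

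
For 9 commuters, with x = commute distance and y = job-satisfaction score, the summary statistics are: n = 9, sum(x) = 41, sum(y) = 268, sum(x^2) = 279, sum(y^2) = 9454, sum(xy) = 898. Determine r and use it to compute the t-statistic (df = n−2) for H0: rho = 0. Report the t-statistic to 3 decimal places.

-4.803

S_xy = nΣxy − ΣxΣy = 9·898 − 41·268 = 8082 − 10988 = -2906
S_xx = nΣx² − (Σx)² = 9·279 − 41² = 2511 − 1681 = 830
S_yy = nΣy² − (Σy)² = 9·9454 − 268² = 85086 − 71824 = 13262
r = S_xy / √(S_xx·S_yy) = -2906 / √(830·13262) = -2906 / √11007460 = -2906 / 3317.7492 = -0.8759
t = r·√(n−2)/√(1−r²) = -0.8759·√7 / √(1−0.767201) = -2.317414 / 0.482492 = -4.803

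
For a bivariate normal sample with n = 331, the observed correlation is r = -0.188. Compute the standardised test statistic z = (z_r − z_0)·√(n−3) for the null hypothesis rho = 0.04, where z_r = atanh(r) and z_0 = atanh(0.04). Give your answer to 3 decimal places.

z_r = atanh(-0.188) = -0.190263,  z_0 = atanh(0.04) = 0.040021
SE = 1/√(n−3) = 1/√328 = 0.055216
z = (z_r − z_0)/SE = (-0.190263 − 0.040021) / 0.055216 = -0.230284 / 0.055216 = -4.171

-4.171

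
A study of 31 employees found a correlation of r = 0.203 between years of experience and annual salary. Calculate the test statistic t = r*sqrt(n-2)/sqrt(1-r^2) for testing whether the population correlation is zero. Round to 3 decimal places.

t = r·√(n−2) / √(1−r²) with r = 0.203, n = 31
  = 0.203·√29 / √(1 − 0.041209)
  = 0.203·5.385165 / 0.979179
  = 1.093188 / 0.979179 = 1.116

1.116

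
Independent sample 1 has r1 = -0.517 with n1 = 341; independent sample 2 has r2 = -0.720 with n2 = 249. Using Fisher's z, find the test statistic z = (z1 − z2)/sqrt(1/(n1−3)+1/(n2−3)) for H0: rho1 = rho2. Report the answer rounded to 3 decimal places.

Fisher z-transforms: z1 = atanh(-0.517) = -0.572237, z2 = atanh(-0.720) = -0.907645; difference d = 0.335408
Var(d) = 1/338 + 1/246 = 0.0029586 + 0.0040650 = 0.0070236
z = d/√Var(d) = 0.335408 / √0.0070236 = 0.335408 / 0.083807 = 4.002

4.002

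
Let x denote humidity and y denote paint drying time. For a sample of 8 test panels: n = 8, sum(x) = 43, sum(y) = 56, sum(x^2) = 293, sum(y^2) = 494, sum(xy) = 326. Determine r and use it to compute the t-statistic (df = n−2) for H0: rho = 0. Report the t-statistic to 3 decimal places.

Numerator: nΣxy − (Σx)(Σy) = 8·326 − (43)(56) = 200
Denominator: √[(nΣx²−(Σx)²)(nΣy²−(Σy)²)]
  nΣx²−(Σx)² = 8·293 − 1849 = 495;  nΣy²−(Σy)² = 8·494 − 3136 = 816
  √(495·816) = √403920 = 635.5470
r = 200 / 635.5470 = 0.3147
t = r·√(n−2)/√(1−r²) = 0.3147·√6 / √(1−0.099036) = 0.770854 / 0.949191 = 0.812

0.812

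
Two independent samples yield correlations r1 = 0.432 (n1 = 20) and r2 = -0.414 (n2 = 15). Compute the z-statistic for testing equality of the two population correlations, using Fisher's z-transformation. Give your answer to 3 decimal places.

2.394

z1 = atanh(0.432) = 0.462353,  z2 = atanh(-0.414) = -0.440429
SE = √(1/(n1−3) + 1/(n2−3)) = √(1/17 + 1/12) = √(0.0588235 + 0.0833333) = √0.1421568 = 0.377037
z = (z1 − z2)/SE = (0.462353 − (-0.440429)) / 0.377037 = 0.902782 / 0.377037 = 2.394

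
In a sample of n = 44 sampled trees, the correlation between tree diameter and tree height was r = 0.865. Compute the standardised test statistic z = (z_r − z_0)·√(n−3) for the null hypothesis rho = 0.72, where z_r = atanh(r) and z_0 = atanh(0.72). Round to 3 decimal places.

z_r = atanh(0.865) = 1.312871,  z_0 = atanh(0.72) = 0.907645
SE = 1/√(n−3) = 1/√41 = 0.156174
z = (z_r − z_0)/SE = (1.312871 − 0.907645) / 0.156174 = 0.405226 / 0.156174 = 2.595

2.595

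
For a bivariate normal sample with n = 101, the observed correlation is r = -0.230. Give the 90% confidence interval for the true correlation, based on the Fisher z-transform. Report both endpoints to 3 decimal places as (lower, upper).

(-0.380, -0.068)

z_r = atanh(-0.230) = -0.234189;  SE = 1/√(n−3) = 1/√98 = 0.101015
z-limits: -0.234189 ± 1.645·0.101015 = -0.234189 ± 0.166170 = [-0.400359, -0.068019]
ρ-limits: (tanh -0.400359, tanh -0.068019) = (-0.380, -0.068)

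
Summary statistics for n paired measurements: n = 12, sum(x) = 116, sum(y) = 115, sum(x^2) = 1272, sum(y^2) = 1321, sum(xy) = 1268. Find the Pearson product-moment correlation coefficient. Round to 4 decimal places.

0.8608

S_xy = nΣxy − ΣxΣy = 12·1268 − 116·115 = 15216 − 13340 = 1876
S_xx = nΣx² − (Σx)² = 12·1272 − 116² = 15264 − 13456 = 1808
S_yy = nΣy² − (Σy)² = 12·1321 − 115² = 15852 − 13225 = 2627
r = S_xy / √(S_xx·S_yy) = 1876 / √(1808·2627) = 1876 / √4749616 = 1876 / 2179.3614 = 0.8608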